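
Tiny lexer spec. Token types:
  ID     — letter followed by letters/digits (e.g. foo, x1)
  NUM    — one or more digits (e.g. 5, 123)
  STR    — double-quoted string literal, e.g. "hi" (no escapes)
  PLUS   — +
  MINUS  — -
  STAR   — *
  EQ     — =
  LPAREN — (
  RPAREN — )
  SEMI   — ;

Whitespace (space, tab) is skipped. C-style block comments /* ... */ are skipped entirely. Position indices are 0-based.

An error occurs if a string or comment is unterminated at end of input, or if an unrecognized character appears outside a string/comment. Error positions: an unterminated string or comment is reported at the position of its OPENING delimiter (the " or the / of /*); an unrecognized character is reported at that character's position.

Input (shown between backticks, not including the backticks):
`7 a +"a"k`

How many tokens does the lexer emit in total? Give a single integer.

pos=0: emit NUM '7' (now at pos=1)
pos=2: emit ID 'a' (now at pos=3)
pos=4: emit PLUS '+'
pos=5: enter STRING mode
pos=5: emit STR "a" (now at pos=8)
pos=8: emit ID 'k' (now at pos=9)
DONE. 5 tokens: [NUM, ID, PLUS, STR, ID]

Answer: 5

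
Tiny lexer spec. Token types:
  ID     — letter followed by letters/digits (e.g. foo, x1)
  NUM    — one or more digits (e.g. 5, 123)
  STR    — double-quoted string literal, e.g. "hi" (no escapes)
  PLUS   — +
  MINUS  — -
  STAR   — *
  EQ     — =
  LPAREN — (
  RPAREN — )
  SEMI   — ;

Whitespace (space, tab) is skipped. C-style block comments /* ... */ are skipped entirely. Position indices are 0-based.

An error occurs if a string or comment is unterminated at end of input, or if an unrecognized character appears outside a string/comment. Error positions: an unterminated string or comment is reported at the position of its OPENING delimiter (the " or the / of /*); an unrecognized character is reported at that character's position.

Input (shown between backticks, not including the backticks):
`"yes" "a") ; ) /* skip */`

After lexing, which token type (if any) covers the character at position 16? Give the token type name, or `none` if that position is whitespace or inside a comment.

Answer: none

Derivation:
pos=0: enter STRING mode
pos=0: emit STR "yes" (now at pos=5)
pos=6: enter STRING mode
pos=6: emit STR "a" (now at pos=9)
pos=9: emit RPAREN ')'
pos=11: emit SEMI ';'
pos=13: emit RPAREN ')'
pos=15: enter COMMENT mode (saw '/*')
exit COMMENT mode (now at pos=25)
DONE. 5 tokens: [STR, STR, RPAREN, SEMI, RPAREN]
Position 16: char is '*' -> none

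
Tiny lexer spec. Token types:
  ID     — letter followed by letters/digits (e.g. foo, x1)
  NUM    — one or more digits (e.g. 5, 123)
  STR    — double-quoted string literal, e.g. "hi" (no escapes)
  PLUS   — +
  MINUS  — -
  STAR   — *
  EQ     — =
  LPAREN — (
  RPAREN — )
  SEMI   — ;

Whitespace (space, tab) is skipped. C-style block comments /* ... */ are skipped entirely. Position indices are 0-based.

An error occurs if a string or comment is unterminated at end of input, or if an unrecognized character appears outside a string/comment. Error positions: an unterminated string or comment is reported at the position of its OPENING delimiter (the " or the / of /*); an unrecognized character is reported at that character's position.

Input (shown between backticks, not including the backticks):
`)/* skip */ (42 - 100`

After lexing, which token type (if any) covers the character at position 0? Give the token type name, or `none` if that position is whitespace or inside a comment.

Answer: RPAREN

Derivation:
pos=0: emit RPAREN ')'
pos=1: enter COMMENT mode (saw '/*')
exit COMMENT mode (now at pos=11)
pos=12: emit LPAREN '('
pos=13: emit NUM '42' (now at pos=15)
pos=16: emit MINUS '-'
pos=18: emit NUM '100' (now at pos=21)
DONE. 5 tokens: [RPAREN, LPAREN, NUM, MINUS, NUM]
Position 0: char is ')' -> RPAREN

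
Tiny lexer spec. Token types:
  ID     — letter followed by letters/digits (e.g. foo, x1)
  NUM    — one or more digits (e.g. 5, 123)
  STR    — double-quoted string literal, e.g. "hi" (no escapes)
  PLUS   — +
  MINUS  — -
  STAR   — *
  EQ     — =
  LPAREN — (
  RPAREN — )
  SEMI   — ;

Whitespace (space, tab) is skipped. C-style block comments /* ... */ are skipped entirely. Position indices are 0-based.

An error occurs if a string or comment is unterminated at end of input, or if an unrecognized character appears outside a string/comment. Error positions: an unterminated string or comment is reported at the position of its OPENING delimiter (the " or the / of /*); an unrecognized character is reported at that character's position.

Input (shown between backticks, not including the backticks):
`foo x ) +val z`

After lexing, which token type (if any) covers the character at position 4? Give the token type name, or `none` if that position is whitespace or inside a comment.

Answer: ID

Derivation:
pos=0: emit ID 'foo' (now at pos=3)
pos=4: emit ID 'x' (now at pos=5)
pos=6: emit RPAREN ')'
pos=8: emit PLUS '+'
pos=9: emit ID 'val' (now at pos=12)
pos=13: emit ID 'z' (now at pos=14)
DONE. 6 tokens: [ID, ID, RPAREN, PLUS, ID, ID]
Position 4: char is 'x' -> ID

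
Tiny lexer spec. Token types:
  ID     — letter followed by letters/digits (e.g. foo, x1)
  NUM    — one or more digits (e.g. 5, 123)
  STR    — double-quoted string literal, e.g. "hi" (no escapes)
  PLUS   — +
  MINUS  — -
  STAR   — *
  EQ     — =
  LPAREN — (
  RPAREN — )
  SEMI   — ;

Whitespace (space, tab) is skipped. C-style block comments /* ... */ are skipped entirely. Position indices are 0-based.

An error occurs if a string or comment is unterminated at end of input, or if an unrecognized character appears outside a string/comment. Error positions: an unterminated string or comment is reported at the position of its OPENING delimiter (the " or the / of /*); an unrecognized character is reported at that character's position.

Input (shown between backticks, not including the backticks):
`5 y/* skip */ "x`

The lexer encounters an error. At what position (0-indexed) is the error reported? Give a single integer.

pos=0: emit NUM '5' (now at pos=1)
pos=2: emit ID 'y' (now at pos=3)
pos=3: enter COMMENT mode (saw '/*')
exit COMMENT mode (now at pos=13)
pos=14: enter STRING mode
pos=14: ERROR — unterminated string

Answer: 14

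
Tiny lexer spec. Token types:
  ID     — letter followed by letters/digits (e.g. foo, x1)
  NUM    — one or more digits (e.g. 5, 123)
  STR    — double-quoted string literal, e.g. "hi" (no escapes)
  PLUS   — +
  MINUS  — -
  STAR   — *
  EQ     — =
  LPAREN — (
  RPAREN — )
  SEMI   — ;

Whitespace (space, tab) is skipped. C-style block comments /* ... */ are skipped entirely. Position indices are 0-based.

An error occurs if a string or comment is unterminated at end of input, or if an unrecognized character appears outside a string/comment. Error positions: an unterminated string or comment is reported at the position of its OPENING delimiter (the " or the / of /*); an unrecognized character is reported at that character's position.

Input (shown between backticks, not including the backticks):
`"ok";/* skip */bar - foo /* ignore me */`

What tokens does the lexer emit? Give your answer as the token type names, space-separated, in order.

pos=0: enter STRING mode
pos=0: emit STR "ok" (now at pos=4)
pos=4: emit SEMI ';'
pos=5: enter COMMENT mode (saw '/*')
exit COMMENT mode (now at pos=15)
pos=15: emit ID 'bar' (now at pos=18)
pos=19: emit MINUS '-'
pos=21: emit ID 'foo' (now at pos=24)
pos=25: enter COMMENT mode (saw '/*')
exit COMMENT mode (now at pos=40)
DONE. 5 tokens: [STR, SEMI, ID, MINUS, ID]

Answer: STR SEMI ID MINUS ID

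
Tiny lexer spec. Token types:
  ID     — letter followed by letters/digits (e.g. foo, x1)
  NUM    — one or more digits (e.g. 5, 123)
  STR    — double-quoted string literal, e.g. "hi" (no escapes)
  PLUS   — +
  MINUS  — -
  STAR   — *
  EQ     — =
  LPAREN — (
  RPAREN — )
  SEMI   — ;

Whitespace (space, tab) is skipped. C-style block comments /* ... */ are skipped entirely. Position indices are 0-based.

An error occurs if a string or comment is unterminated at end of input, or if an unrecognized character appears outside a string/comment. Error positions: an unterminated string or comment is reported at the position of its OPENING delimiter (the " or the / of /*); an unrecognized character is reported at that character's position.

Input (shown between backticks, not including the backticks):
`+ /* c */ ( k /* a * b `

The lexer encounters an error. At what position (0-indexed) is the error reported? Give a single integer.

Answer: 14

Derivation:
pos=0: emit PLUS '+'
pos=2: enter COMMENT mode (saw '/*')
exit COMMENT mode (now at pos=9)
pos=10: emit LPAREN '('
pos=12: emit ID 'k' (now at pos=13)
pos=14: enter COMMENT mode (saw '/*')
pos=14: ERROR — unterminated comment (reached EOF)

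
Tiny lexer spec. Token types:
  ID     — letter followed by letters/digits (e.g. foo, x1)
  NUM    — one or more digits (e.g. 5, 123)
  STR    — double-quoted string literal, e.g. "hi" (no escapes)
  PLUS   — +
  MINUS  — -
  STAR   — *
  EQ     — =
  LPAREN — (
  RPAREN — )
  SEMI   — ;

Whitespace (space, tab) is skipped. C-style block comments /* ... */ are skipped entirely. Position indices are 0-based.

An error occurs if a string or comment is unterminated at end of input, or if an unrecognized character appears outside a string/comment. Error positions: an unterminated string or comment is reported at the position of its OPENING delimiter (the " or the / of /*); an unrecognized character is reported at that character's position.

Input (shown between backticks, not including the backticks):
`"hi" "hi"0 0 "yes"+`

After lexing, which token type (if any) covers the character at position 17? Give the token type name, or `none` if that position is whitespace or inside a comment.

Answer: STR

Derivation:
pos=0: enter STRING mode
pos=0: emit STR "hi" (now at pos=4)
pos=5: enter STRING mode
pos=5: emit STR "hi" (now at pos=9)
pos=9: emit NUM '0' (now at pos=10)
pos=11: emit NUM '0' (now at pos=12)
pos=13: enter STRING mode
pos=13: emit STR "yes" (now at pos=18)
pos=18: emit PLUS '+'
DONE. 6 tokens: [STR, STR, NUM, NUM, STR, PLUS]
Position 17: char is '"' -> STR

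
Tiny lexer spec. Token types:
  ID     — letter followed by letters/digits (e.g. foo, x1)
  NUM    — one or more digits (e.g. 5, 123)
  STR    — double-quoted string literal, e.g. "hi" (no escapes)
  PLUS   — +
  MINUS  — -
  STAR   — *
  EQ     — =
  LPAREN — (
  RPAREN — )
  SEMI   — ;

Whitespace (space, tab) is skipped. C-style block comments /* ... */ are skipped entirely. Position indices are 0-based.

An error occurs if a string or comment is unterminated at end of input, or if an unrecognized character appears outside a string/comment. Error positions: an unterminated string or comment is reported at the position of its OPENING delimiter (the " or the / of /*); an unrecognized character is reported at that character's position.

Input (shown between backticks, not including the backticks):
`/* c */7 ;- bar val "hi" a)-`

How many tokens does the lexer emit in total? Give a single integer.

pos=0: enter COMMENT mode (saw '/*')
exit COMMENT mode (now at pos=7)
pos=7: emit NUM '7' (now at pos=8)
pos=9: emit SEMI ';'
pos=10: emit MINUS '-'
pos=12: emit ID 'bar' (now at pos=15)
pos=16: emit ID 'val' (now at pos=19)
pos=20: enter STRING mode
pos=20: emit STR "hi" (now at pos=24)
pos=25: emit ID 'a' (now at pos=26)
pos=26: emit RPAREN ')'
pos=27: emit MINUS '-'
DONE. 9 tokens: [NUM, SEMI, MINUS, ID, ID, STR, ID, RPAREN, MINUS]

Answer: 9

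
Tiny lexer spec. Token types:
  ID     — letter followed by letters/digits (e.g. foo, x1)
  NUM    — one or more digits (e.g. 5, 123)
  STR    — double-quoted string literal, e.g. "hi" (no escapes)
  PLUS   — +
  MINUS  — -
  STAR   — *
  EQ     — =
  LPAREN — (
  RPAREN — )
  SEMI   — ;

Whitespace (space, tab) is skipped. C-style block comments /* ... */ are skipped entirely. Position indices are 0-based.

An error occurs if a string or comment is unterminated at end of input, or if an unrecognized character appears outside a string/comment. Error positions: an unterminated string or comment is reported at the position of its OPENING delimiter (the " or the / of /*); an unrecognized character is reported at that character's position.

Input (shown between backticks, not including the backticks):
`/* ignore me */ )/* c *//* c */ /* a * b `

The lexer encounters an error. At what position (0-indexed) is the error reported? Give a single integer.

Answer: 32

Derivation:
pos=0: enter COMMENT mode (saw '/*')
exit COMMENT mode (now at pos=15)
pos=16: emit RPAREN ')'
pos=17: enter COMMENT mode (saw '/*')
exit COMMENT mode (now at pos=24)
pos=24: enter COMMENT mode (saw '/*')
exit COMMENT mode (now at pos=31)
pos=32: enter COMMENT mode (saw '/*')
pos=32: ERROR — unterminated comment (reached EOF)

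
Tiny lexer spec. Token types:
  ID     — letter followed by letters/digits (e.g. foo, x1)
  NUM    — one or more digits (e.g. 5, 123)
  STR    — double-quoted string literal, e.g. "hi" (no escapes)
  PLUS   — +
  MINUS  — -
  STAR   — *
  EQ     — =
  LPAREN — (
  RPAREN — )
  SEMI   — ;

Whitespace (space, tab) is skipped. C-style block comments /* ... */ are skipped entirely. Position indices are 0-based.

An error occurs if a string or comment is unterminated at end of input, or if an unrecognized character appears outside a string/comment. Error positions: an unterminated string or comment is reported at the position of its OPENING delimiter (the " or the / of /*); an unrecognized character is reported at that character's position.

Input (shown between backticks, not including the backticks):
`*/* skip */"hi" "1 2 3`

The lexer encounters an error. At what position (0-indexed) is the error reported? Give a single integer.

Answer: 16

Derivation:
pos=0: emit STAR '*'
pos=1: enter COMMENT mode (saw '/*')
exit COMMENT mode (now at pos=11)
pos=11: enter STRING mode
pos=11: emit STR "hi" (now at pos=15)
pos=16: enter STRING mode
pos=16: ERROR — unterminated string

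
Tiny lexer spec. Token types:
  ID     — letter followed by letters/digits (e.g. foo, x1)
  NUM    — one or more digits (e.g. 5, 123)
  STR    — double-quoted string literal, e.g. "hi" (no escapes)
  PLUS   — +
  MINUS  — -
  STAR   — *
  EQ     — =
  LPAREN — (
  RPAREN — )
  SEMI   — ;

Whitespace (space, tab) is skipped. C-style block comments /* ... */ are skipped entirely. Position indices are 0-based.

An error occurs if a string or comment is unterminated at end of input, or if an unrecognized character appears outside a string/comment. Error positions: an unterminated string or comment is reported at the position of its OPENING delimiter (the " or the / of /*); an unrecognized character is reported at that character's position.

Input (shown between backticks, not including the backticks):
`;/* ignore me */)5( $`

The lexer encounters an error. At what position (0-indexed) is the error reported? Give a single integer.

pos=0: emit SEMI ';'
pos=1: enter COMMENT mode (saw '/*')
exit COMMENT mode (now at pos=16)
pos=16: emit RPAREN ')'
pos=17: emit NUM '5' (now at pos=18)
pos=18: emit LPAREN '('
pos=20: ERROR — unrecognized char '$'

Answer: 20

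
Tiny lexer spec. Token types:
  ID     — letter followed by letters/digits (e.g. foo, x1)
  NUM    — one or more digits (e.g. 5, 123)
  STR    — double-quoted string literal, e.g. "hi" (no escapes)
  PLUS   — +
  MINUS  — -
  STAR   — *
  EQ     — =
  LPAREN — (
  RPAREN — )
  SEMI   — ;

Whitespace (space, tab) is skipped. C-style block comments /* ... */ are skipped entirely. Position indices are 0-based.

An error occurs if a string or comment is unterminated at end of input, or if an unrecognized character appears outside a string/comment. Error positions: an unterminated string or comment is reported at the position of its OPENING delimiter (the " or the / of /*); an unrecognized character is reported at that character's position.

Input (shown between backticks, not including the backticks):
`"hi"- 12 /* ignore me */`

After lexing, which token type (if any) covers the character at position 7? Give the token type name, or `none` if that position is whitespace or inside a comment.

pos=0: enter STRING mode
pos=0: emit STR "hi" (now at pos=4)
pos=4: emit MINUS '-'
pos=6: emit NUM '12' (now at pos=8)
pos=9: enter COMMENT mode (saw '/*')
exit COMMENT mode (now at pos=24)
DONE. 3 tokens: [STR, MINUS, NUM]
Position 7: char is '2' -> NUM

Answer: NUM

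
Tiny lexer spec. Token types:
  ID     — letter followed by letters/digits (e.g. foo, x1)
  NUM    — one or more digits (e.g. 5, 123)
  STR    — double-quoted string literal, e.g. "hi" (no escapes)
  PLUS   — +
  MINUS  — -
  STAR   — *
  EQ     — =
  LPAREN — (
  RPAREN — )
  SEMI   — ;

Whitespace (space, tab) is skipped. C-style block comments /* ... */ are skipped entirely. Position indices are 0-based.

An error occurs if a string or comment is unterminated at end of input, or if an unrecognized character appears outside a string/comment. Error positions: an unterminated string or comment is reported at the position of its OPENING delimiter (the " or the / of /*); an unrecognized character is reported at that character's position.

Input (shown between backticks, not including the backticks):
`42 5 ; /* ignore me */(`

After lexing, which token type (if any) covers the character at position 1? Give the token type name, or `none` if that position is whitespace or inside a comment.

pos=0: emit NUM '42' (now at pos=2)
pos=3: emit NUM '5' (now at pos=4)
pos=5: emit SEMI ';'
pos=7: enter COMMENT mode (saw '/*')
exit COMMENT mode (now at pos=22)
pos=22: emit LPAREN '('
DONE. 4 tokens: [NUM, NUM, SEMI, LPAREN]
Position 1: char is '2' -> NUM

Answer: NUM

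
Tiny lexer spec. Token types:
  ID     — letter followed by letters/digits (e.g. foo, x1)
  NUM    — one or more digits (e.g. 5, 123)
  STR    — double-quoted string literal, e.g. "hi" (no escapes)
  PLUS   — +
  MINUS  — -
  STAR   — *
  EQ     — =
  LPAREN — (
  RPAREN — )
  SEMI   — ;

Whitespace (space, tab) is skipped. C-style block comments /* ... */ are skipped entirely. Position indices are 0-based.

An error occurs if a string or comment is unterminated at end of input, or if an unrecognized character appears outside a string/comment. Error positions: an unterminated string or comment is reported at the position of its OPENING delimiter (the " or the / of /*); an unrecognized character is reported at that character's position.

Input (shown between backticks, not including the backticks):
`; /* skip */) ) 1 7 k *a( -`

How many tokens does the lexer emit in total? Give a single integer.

Answer: 10

Derivation:
pos=0: emit SEMI ';'
pos=2: enter COMMENT mode (saw '/*')
exit COMMENT mode (now at pos=12)
pos=12: emit RPAREN ')'
pos=14: emit RPAREN ')'
pos=16: emit NUM '1' (now at pos=17)
pos=18: emit NUM '7' (now at pos=19)
pos=20: emit ID 'k' (now at pos=21)
pos=22: emit STAR '*'
pos=23: emit ID 'a' (now at pos=24)
pos=24: emit LPAREN '('
pos=26: emit MINUS '-'
DONE. 10 tokens: [SEMI, RPAREN, RPAREN, NUM, NUM, ID, STAR, ID, LPAREN, MINUS]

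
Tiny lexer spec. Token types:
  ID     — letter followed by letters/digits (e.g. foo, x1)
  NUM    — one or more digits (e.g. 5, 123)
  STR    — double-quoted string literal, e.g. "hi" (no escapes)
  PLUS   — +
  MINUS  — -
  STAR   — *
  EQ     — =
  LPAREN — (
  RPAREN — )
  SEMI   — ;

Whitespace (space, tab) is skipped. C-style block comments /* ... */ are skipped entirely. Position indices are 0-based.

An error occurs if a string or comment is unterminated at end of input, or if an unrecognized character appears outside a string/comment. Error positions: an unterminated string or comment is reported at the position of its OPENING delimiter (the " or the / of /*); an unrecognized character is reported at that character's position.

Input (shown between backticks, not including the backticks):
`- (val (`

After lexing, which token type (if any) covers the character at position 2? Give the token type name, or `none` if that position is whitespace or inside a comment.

Answer: LPAREN

Derivation:
pos=0: emit MINUS '-'
pos=2: emit LPAREN '('
pos=3: emit ID 'val' (now at pos=6)
pos=7: emit LPAREN '('
DONE. 4 tokens: [MINUS, LPAREN, ID, LPAREN]
Position 2: char is '(' -> LPAREN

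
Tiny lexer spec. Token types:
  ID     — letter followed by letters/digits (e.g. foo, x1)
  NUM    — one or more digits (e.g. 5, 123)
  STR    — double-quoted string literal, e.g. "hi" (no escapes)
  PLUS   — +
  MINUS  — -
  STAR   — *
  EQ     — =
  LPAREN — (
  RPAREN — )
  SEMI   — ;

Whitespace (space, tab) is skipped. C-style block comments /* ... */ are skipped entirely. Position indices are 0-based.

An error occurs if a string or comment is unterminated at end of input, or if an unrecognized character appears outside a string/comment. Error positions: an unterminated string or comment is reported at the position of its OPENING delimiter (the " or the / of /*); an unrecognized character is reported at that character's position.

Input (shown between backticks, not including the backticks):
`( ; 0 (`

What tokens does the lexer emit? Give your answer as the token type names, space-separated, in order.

pos=0: emit LPAREN '('
pos=2: emit SEMI ';'
pos=4: emit NUM '0' (now at pos=5)
pos=6: emit LPAREN '('
DONE. 4 tokens: [LPAREN, SEMI, NUM, LPAREN]

Answer: LPAREN SEMI NUM LPAREN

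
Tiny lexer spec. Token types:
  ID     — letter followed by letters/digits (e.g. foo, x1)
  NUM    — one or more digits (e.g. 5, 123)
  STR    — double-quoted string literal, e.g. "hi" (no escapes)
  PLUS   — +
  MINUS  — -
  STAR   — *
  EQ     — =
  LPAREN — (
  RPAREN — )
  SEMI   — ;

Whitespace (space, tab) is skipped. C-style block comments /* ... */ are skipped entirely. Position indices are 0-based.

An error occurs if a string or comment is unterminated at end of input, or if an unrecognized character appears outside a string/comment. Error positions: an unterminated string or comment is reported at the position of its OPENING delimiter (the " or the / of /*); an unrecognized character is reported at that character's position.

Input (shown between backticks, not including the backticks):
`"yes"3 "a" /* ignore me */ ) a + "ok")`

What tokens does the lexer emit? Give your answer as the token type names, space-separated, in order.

pos=0: enter STRING mode
pos=0: emit STR "yes" (now at pos=5)
pos=5: emit NUM '3' (now at pos=6)
pos=7: enter STRING mode
pos=7: emit STR "a" (now at pos=10)
pos=11: enter COMMENT mode (saw '/*')
exit COMMENT mode (now at pos=26)
pos=27: emit RPAREN ')'
pos=29: emit ID 'a' (now at pos=30)
pos=31: emit PLUS '+'
pos=33: enter STRING mode
pos=33: emit STR "ok" (now at pos=37)
pos=37: emit RPAREN ')'
DONE. 8 tokens: [STR, NUM, STR, RPAREN, ID, PLUS, STR, RPAREN]

Answer: STR NUM STR RPAREN ID PLUS STR RPAREN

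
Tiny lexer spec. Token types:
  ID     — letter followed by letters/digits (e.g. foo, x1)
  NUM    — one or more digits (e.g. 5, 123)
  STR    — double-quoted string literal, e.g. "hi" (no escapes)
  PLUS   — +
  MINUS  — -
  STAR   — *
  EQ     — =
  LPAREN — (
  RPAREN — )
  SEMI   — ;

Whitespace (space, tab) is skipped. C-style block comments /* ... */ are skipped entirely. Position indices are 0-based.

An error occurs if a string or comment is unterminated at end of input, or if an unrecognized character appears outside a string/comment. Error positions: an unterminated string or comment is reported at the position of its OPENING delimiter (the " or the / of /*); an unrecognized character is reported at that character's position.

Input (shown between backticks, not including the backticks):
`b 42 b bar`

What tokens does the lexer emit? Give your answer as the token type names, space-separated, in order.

pos=0: emit ID 'b' (now at pos=1)
pos=2: emit NUM '42' (now at pos=4)
pos=5: emit ID 'b' (now at pos=6)
pos=7: emit ID 'bar' (now at pos=10)
DONE. 4 tokens: [ID, NUM, ID, ID]

Answer: ID NUM ID ID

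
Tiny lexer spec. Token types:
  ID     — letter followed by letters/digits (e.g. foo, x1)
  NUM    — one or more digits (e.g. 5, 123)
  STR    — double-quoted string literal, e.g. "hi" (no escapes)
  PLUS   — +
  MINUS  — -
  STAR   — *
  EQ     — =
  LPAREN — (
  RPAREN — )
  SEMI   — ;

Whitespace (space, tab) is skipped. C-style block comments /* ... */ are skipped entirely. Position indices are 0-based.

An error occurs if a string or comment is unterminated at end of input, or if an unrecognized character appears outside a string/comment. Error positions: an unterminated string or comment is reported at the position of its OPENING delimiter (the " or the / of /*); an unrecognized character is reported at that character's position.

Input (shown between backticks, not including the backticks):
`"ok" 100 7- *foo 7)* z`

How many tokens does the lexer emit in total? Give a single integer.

pos=0: enter STRING mode
pos=0: emit STR "ok" (now at pos=4)
pos=5: emit NUM '100' (now at pos=8)
pos=9: emit NUM '7' (now at pos=10)
pos=10: emit MINUS '-'
pos=12: emit STAR '*'
pos=13: emit ID 'foo' (now at pos=16)
pos=17: emit NUM '7' (now at pos=18)
pos=18: emit RPAREN ')'
pos=19: emit STAR '*'
pos=21: emit ID 'z' (now at pos=22)
DONE. 10 tokens: [STR, NUM, NUM, MINUS, STAR, ID, NUM, RPAREN, STAR, ID]

Answer: 10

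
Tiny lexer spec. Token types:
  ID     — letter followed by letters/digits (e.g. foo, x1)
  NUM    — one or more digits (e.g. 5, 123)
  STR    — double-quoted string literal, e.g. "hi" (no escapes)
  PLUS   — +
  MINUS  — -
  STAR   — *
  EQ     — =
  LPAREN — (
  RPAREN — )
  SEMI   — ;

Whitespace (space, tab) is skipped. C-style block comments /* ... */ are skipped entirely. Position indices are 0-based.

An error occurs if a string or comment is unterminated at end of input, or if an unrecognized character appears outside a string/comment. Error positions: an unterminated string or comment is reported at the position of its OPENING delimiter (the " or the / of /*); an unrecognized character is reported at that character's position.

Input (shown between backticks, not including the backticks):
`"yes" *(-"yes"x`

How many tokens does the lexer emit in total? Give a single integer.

pos=0: enter STRING mode
pos=0: emit STR "yes" (now at pos=5)
pos=6: emit STAR '*'
pos=7: emit LPAREN '('
pos=8: emit MINUS '-'
pos=9: enter STRING mode
pos=9: emit STR "yes" (now at pos=14)
pos=14: emit ID 'x' (now at pos=15)
DONE. 6 tokens: [STR, STAR, LPAREN, MINUS, STR, ID]

Answer: 6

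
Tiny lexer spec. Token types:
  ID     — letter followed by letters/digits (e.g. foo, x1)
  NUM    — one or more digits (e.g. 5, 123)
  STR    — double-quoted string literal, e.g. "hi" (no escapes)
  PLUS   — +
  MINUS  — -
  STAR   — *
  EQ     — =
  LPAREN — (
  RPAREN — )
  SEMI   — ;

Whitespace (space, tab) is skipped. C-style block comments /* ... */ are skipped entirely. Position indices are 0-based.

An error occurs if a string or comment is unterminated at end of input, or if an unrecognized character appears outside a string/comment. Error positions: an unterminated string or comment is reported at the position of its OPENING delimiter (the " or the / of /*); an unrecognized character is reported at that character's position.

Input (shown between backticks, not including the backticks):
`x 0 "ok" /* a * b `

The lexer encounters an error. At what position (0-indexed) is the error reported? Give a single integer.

pos=0: emit ID 'x' (now at pos=1)
pos=2: emit NUM '0' (now at pos=3)
pos=4: enter STRING mode
pos=4: emit STR "ok" (now at pos=8)
pos=9: enter COMMENT mode (saw '/*')
pos=9: ERROR — unterminated comment (reached EOF)

Answer: 9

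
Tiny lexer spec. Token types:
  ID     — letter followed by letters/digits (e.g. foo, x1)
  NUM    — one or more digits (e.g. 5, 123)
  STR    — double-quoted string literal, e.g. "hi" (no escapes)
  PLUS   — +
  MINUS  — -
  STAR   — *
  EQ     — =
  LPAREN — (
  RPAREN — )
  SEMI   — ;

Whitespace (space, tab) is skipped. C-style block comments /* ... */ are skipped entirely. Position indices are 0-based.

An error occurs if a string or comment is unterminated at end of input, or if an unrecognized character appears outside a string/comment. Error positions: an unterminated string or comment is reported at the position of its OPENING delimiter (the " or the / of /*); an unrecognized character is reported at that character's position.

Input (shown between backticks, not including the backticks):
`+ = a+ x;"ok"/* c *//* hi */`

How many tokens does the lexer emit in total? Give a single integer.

Answer: 7

Derivation:
pos=0: emit PLUS '+'
pos=2: emit EQ '='
pos=4: emit ID 'a' (now at pos=5)
pos=5: emit PLUS '+'
pos=7: emit ID 'x' (now at pos=8)
pos=8: emit SEMI ';'
pos=9: enter STRING mode
pos=9: emit STR "ok" (now at pos=13)
pos=13: enter COMMENT mode (saw '/*')
exit COMMENT mode (now at pos=20)
pos=20: enter COMMENT mode (saw '/*')
exit COMMENT mode (now at pos=28)
DONE. 7 tokens: [PLUS, EQ, ID, PLUS, ID, SEMI, STR]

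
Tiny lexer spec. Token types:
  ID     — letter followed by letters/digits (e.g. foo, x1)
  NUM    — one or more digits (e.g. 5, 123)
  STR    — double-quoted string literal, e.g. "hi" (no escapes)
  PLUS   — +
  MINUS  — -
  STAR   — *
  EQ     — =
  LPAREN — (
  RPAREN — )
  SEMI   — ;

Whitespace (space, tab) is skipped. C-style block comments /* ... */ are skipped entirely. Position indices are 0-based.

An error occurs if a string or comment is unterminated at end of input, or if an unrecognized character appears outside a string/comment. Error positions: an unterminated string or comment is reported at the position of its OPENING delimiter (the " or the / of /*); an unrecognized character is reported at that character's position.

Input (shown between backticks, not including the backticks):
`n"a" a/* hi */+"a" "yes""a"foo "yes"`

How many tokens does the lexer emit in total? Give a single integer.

pos=0: emit ID 'n' (now at pos=1)
pos=1: enter STRING mode
pos=1: emit STR "a" (now at pos=4)
pos=5: emit ID 'a' (now at pos=6)
pos=6: enter COMMENT mode (saw '/*')
exit COMMENT mode (now at pos=14)
pos=14: emit PLUS '+'
pos=15: enter STRING mode
pos=15: emit STR "a" (now at pos=18)
pos=19: enter STRING mode
pos=19: emit STR "yes" (now at pos=24)
pos=24: enter STRING mode
pos=24: emit STR "a" (now at pos=27)
pos=27: emit ID 'foo' (now at pos=30)
pos=31: enter STRING mode
pos=31: emit STR "yes" (now at pos=36)
DONE. 9 tokens: [ID, STR, ID, PLUS, STR, STR, STR, ID, STR]

Answer: 9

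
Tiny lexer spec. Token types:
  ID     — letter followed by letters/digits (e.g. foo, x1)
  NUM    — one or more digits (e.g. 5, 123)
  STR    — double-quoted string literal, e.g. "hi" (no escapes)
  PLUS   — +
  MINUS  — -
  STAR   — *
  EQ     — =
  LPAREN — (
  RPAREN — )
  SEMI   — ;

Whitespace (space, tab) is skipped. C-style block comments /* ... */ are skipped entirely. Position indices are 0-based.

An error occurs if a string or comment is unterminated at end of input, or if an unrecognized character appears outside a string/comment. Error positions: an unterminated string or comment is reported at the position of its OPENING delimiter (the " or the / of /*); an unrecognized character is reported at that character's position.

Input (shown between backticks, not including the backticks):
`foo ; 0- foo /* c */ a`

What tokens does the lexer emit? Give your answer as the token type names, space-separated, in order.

pos=0: emit ID 'foo' (now at pos=3)
pos=4: emit SEMI ';'
pos=6: emit NUM '0' (now at pos=7)
pos=7: emit MINUS '-'
pos=9: emit ID 'foo' (now at pos=12)
pos=13: enter COMMENT mode (saw '/*')
exit COMMENT mode (now at pos=20)
pos=21: emit ID 'a' (now at pos=22)
DONE. 6 tokens: [ID, SEMI, NUM, MINUS, ID, ID]

Answer: ID SEMI NUM MINUS ID ID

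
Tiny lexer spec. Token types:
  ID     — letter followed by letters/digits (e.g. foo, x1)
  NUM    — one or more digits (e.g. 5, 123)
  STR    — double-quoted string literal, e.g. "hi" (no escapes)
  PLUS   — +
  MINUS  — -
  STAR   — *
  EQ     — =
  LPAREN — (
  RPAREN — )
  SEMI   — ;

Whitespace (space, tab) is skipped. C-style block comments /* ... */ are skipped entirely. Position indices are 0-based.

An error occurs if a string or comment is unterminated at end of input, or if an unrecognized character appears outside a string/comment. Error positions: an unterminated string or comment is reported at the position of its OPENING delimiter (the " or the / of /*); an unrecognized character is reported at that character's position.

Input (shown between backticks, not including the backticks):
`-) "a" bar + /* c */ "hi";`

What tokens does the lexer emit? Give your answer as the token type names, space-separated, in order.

pos=0: emit MINUS '-'
pos=1: emit RPAREN ')'
pos=3: enter STRING mode
pos=3: emit STR "a" (now at pos=6)
pos=7: emit ID 'bar' (now at pos=10)
pos=11: emit PLUS '+'
pos=13: enter COMMENT mode (saw '/*')
exit COMMENT mode (now at pos=20)
pos=21: enter STRING mode
pos=21: emit STR "hi" (now at pos=25)
pos=25: emit SEMI ';'
DONE. 7 tokens: [MINUS, RPAREN, STR, ID, PLUS, STR, SEMI]

Answer: MINUS RPAREN STR ID PLUS STR SEMI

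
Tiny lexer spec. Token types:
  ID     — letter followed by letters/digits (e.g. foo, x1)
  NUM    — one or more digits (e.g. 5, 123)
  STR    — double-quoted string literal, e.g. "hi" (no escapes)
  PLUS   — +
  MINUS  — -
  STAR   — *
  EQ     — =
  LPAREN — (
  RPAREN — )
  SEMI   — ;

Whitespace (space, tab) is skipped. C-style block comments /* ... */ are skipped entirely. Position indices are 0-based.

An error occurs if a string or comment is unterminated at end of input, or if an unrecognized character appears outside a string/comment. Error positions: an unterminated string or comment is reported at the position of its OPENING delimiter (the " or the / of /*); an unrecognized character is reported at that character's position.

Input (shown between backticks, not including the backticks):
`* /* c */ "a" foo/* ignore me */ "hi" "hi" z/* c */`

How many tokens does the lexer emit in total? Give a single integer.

pos=0: emit STAR '*'
pos=2: enter COMMENT mode (saw '/*')
exit COMMENT mode (now at pos=9)
pos=10: enter STRING mode
pos=10: emit STR "a" (now at pos=13)
pos=14: emit ID 'foo' (now at pos=17)
pos=17: enter COMMENT mode (saw '/*')
exit COMMENT mode (now at pos=32)
pos=33: enter STRING mode
pos=33: emit STR "hi" (now at pos=37)
pos=38: enter STRING mode
pos=38: emit STR "hi" (now at pos=42)
pos=43: emit ID 'z' (now at pos=44)
pos=44: enter COMMENT mode (saw '/*')
exit COMMENT mode (now at pos=51)
DONE. 6 tokens: [STAR, STR, ID, STR, STR, ID]

Answer: 6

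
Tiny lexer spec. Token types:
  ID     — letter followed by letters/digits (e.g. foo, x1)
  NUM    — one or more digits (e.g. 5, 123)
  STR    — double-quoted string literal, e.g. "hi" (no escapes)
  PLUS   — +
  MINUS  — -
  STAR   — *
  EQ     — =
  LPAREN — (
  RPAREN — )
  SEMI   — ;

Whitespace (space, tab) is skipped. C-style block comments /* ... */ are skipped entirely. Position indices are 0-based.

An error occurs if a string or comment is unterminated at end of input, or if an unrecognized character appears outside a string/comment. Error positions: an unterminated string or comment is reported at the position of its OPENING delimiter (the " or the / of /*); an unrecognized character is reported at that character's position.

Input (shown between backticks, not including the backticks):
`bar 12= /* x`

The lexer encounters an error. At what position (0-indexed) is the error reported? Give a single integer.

Answer: 8

Derivation:
pos=0: emit ID 'bar' (now at pos=3)
pos=4: emit NUM '12' (now at pos=6)
pos=6: emit EQ '='
pos=8: enter COMMENT mode (saw '/*')
pos=8: ERROR — unterminated comment (reached EOF)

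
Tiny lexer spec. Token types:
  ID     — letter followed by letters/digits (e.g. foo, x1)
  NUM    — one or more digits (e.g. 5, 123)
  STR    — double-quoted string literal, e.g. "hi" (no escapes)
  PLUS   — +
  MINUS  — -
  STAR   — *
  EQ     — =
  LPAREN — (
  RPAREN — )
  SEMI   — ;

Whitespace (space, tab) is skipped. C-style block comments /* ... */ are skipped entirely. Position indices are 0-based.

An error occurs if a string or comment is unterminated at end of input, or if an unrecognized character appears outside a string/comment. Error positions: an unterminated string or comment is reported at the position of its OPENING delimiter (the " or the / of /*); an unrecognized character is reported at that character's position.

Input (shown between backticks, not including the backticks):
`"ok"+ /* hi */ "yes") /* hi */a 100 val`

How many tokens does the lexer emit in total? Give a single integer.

Answer: 7

Derivation:
pos=0: enter STRING mode
pos=0: emit STR "ok" (now at pos=4)
pos=4: emit PLUS '+'
pos=6: enter COMMENT mode (saw '/*')
exit COMMENT mode (now at pos=14)
pos=15: enter STRING mode
pos=15: emit STR "yes" (now at pos=20)
pos=20: emit RPAREN ')'
pos=22: enter COMMENT mode (saw '/*')
exit COMMENT mode (now at pos=30)
pos=30: emit ID 'a' (now at pos=31)
pos=32: emit NUM '100' (now at pos=35)
pos=36: emit ID 'val' (now at pos=39)
DONE. 7 tokens: [STR, PLUS, STR, RPAREN, ID, NUM, ID]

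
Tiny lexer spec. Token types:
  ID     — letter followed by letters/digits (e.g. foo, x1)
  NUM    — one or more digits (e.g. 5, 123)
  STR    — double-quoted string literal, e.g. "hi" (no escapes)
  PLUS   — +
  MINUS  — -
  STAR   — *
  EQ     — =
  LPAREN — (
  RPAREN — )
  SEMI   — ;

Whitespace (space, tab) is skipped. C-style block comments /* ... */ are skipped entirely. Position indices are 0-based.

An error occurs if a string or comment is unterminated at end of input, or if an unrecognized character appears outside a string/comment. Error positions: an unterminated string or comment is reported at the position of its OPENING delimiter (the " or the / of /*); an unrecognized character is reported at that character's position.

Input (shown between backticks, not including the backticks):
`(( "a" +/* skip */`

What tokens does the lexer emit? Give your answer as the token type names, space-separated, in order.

pos=0: emit LPAREN '('
pos=1: emit LPAREN '('
pos=3: enter STRING mode
pos=3: emit STR "a" (now at pos=6)
pos=7: emit PLUS '+'
pos=8: enter COMMENT mode (saw '/*')
exit COMMENT mode (now at pos=18)
DONE. 4 tokens: [LPAREN, LPAREN, STR, PLUS]

Answer: LPAREN LPAREN STR PLUS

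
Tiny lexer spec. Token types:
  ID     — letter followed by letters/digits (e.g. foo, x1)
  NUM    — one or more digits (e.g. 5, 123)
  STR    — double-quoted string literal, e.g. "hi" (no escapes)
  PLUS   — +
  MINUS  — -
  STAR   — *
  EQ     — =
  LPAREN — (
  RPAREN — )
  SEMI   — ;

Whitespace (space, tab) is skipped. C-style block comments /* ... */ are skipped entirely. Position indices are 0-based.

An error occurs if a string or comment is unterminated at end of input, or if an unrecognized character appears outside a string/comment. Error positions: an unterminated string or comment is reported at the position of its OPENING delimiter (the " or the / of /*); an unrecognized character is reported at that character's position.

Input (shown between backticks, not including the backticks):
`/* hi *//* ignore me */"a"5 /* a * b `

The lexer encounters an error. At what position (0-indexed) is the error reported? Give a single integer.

Answer: 28

Derivation:
pos=0: enter COMMENT mode (saw '/*')
exit COMMENT mode (now at pos=8)
pos=8: enter COMMENT mode (saw '/*')
exit COMMENT mode (now at pos=23)
pos=23: enter STRING mode
pos=23: emit STR "a" (now at pos=26)
pos=26: emit NUM '5' (now at pos=27)
pos=28: enter COMMENT mode (saw '/*')
pos=28: ERROR — unterminated comment (reached EOF)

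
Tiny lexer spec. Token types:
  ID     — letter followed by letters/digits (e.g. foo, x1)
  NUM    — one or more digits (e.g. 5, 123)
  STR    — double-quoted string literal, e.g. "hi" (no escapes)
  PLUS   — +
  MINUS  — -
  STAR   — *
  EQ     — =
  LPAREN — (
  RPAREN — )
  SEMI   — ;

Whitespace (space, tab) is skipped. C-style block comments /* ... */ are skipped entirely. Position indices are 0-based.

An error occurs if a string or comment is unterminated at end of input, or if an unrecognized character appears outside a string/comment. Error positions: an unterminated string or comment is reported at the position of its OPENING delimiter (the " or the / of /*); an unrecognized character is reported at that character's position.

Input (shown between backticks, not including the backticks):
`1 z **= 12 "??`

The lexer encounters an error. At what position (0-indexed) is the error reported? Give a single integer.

pos=0: emit NUM '1' (now at pos=1)
pos=2: emit ID 'z' (now at pos=3)
pos=4: emit STAR '*'
pos=5: emit STAR '*'
pos=6: emit EQ '='
pos=8: emit NUM '12' (now at pos=10)
pos=11: enter STRING mode
pos=11: ERROR — unterminated string

Answer: 11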